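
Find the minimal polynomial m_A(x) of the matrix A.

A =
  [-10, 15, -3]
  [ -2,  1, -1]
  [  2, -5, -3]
x^2 + 8*x + 16

The characteristic polynomial is χ_A(x) = (x + 4)^3, so the eigenvalues are known. The minimal polynomial is
  m_A(x) = Π_λ (x − λ)^{k_λ}
where k_λ is the size of the *largest* Jordan block for λ (equivalently, the smallest k with (A − λI)^k v = 0 for every generalised eigenvector v of λ).

  λ = -4: largest Jordan block has size 2, contributing (x + 4)^2

So m_A(x) = (x + 4)^2 = x^2 + 8*x + 16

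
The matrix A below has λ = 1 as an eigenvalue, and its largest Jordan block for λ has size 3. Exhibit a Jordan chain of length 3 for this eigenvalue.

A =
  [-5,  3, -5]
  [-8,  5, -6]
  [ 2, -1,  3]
A Jordan chain for λ = 1 of length 3:
v_1 = (2, 4, 0)ᵀ
v_2 = (-6, -8, 2)ᵀ
v_3 = (1, 0, 0)ᵀ

Let N = A − (1)·I. We want v_3 with N^3 v_3 = 0 but N^2 v_3 ≠ 0; then v_{j-1} := N · v_j for j = 3, …, 2.

Pick v_3 = (1, 0, 0)ᵀ.
Then v_2 = N · v_3 = (-6, -8, 2)ᵀ.
Then v_1 = N · v_2 = (2, 4, 0)ᵀ.

Sanity check: (A − (1)·I) v_1 = (0, 0, 0)ᵀ = 0. ✓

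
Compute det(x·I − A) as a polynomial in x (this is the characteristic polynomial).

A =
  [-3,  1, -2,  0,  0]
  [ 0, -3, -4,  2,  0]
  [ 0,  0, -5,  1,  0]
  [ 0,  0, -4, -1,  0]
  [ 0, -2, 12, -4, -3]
x^5 + 15*x^4 + 90*x^3 + 270*x^2 + 405*x + 243

Expanding det(x·I − A) (e.g. by cofactor expansion or by noting that A is similar to its Jordan form J, which has the same characteristic polynomial as A) gives
  χ_A(x) = x^5 + 15*x^4 + 90*x^3 + 270*x^2 + 405*x + 243
which factors as (x + 3)^5. The eigenvalues (with algebraic multiplicities) are λ = -3 with multiplicity 5.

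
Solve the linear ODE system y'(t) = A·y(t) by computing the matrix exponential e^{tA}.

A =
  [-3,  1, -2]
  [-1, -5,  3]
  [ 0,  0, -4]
e^{tA} =
  [t*exp(-4*t) + exp(-4*t), t*exp(-4*t), t^2*exp(-4*t)/2 - 2*t*exp(-4*t)]
  [-t*exp(-4*t), -t*exp(-4*t) + exp(-4*t), -t^2*exp(-4*t)/2 + 3*t*exp(-4*t)]
  [0, 0, exp(-4*t)]

Strategy: write A = P · J · P⁻¹ where J is a Jordan canonical form, so e^{tA} = P · e^{tJ} · P⁻¹, and e^{tJ} can be computed block-by-block.

A has Jordan form
J =
  [-4,  1,  0]
  [ 0, -4,  1]
  [ 0,  0, -4]
(up to reordering of blocks).

Per-block formulas:
  For a 3×3 Jordan block J_3(-4): exp(t · J_3(-4)) = e^(-4t)·(I + t·N + (t^2/2)·N^2), where N is the 3×3 nilpotent shift.

After assembling e^{tJ} and conjugating by P, we get:

e^{tA} =
  [t*exp(-4*t) + exp(-4*t), t*exp(-4*t), t^2*exp(-4*t)/2 - 2*t*exp(-4*t)]
  [-t*exp(-4*t), -t*exp(-4*t) + exp(-4*t), -t^2*exp(-4*t)/2 + 3*t*exp(-4*t)]
  [0, 0, exp(-4*t)]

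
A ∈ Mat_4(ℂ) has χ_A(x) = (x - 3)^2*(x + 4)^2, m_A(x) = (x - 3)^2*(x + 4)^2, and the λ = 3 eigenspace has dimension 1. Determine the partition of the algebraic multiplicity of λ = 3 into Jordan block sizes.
Block sizes for λ = 3: [2]

Step 1 — from the characteristic polynomial, algebraic multiplicity of λ = 3 is 2. From dim ker(A − (3)·I) = 1, there are exactly 1 Jordan blocks for λ = 3.
Step 2 — from the minimal polynomial, the factor (x − 3)^2 tells us the largest block for λ = 3 has size 2.
Step 3 — with total size 2, 1 blocks, and largest block 2, the block sizes (in nonincreasing order) are [2].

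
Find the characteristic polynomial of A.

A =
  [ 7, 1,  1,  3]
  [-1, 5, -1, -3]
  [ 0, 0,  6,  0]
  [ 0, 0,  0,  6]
x^4 - 24*x^3 + 216*x^2 - 864*x + 1296

Expanding det(x·I − A) (e.g. by cofactor expansion or by noting that A is similar to its Jordan form J, which has the same characteristic polynomial as A) gives
  χ_A(x) = x^4 - 24*x^3 + 216*x^2 - 864*x + 1296
which factors as (x - 6)^4. The eigenvalues (with algebraic multiplicities) are λ = 6 with multiplicity 4.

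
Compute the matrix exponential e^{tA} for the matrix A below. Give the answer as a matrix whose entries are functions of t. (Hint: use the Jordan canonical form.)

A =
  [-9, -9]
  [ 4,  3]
e^{tA} =
  [-6*t*exp(-3*t) + exp(-3*t), -9*t*exp(-3*t)]
  [4*t*exp(-3*t), 6*t*exp(-3*t) + exp(-3*t)]

Strategy: write A = P · J · P⁻¹ where J is a Jordan canonical form, so e^{tA} = P · e^{tJ} · P⁻¹, and e^{tJ} can be computed block-by-block.

A has Jordan form
J =
  [-3,  1]
  [ 0, -3]
(up to reordering of blocks).

Per-block formulas:
  For a 2×2 Jordan block J_2(-3): exp(t · J_2(-3)) = e^(-3t)·(I + t·N), where N is the 2×2 nilpotent shift.

After assembling e^{tJ} and conjugating by P, we get:

e^{tA} =
  [-6*t*exp(-3*t) + exp(-3*t), -9*t*exp(-3*t)]
  [4*t*exp(-3*t), 6*t*exp(-3*t) + exp(-3*t)]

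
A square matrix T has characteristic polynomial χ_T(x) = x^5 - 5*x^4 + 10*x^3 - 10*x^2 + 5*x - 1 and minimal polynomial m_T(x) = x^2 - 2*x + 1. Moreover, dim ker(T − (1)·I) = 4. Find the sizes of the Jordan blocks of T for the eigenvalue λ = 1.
Block sizes for λ = 1: [2, 1, 1, 1]

Step 1 — from the characteristic polynomial, algebraic multiplicity of λ = 1 is 5. From dim ker(T − (1)·I) = 4, there are exactly 4 Jordan blocks for λ = 1.
Step 2 — from the minimal polynomial, the factor (x − 1)^2 tells us the largest block for λ = 1 has size 2.
Step 3 — with total size 5, 4 blocks, and largest block 2, the block sizes (in nonincreasing order) are [2, 1, 1, 1].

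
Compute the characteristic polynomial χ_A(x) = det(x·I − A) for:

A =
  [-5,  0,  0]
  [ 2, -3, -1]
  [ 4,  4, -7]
x^3 + 15*x^2 + 75*x + 125

Expanding det(x·I − A) (e.g. by cofactor expansion or by noting that A is similar to its Jordan form J, which has the same characteristic polynomial as A) gives
  χ_A(x) = x^3 + 15*x^2 + 75*x + 125
which factors as (x + 5)^3. The eigenvalues (with algebraic multiplicities) are λ = -5 with multiplicity 3.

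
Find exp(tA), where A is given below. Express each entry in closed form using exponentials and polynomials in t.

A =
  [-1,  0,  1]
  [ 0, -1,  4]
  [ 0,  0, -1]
e^{tA} =
  [exp(-t), 0, t*exp(-t)]
  [0, exp(-t), 4*t*exp(-t)]
  [0, 0, exp(-t)]

Strategy: write A = P · J · P⁻¹ where J is a Jordan canonical form, so e^{tA} = P · e^{tJ} · P⁻¹, and e^{tJ} can be computed block-by-block.

A has Jordan form
J =
  [-1,  1,  0]
  [ 0, -1,  0]
  [ 0,  0, -1]
(up to reordering of blocks).

Per-block formulas:
  For a 2×2 Jordan block J_2(-1): exp(t · J_2(-1)) = e^(-1t)·(I + t·N), where N is the 2×2 nilpotent shift.
  For a 1×1 block at λ = -1: exp(t · [-1]) = [e^(-1t)].

After assembling e^{tJ} and conjugating by P, we get:

e^{tA} =
  [exp(-t), 0, t*exp(-t)]
  [0, exp(-t), 4*t*exp(-t)]
  [0, 0, exp(-t)]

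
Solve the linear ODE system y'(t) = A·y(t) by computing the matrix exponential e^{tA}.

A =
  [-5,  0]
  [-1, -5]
e^{tA} =
  [exp(-5*t), 0]
  [-t*exp(-5*t), exp(-5*t)]

Strategy: write A = P · J · P⁻¹ where J is a Jordan canonical form, so e^{tA} = P · e^{tJ} · P⁻¹, and e^{tJ} can be computed block-by-block.

A has Jordan form
J =
  [-5,  1]
  [ 0, -5]
(up to reordering of blocks).

Per-block formulas:
  For a 2×2 Jordan block J_2(-5): exp(t · J_2(-5)) = e^(-5t)·(I + t·N), where N is the 2×2 nilpotent shift.

After assembling e^{tJ} and conjugating by P, we get:

e^{tA} =
  [exp(-5*t), 0]
  [-t*exp(-5*t), exp(-5*t)]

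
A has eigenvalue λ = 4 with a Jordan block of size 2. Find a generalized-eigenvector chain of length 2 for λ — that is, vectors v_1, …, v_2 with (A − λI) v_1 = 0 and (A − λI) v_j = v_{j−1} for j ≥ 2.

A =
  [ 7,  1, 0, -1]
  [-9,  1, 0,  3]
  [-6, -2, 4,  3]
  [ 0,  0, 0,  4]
A Jordan chain for λ = 4 of length 2:
v_1 = (3, -9, -6, 0)ᵀ
v_2 = (1, 0, 0, 0)ᵀ

Let N = A − (4)·I. We want v_2 with N^2 v_2 = 0 but N^1 v_2 ≠ 0; then v_{j-1} := N · v_j for j = 2, …, 2.

Pick v_2 = (1, 0, 0, 0)ᵀ.
Then v_1 = N · v_2 = (3, -9, -6, 0)ᵀ.

Sanity check: (A − (4)·I) v_1 = (0, 0, 0, 0)ᵀ = 0. ✓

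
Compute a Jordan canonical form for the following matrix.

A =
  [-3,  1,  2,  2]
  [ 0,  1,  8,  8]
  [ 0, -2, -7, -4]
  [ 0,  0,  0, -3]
J_2(-3) ⊕ J_1(-3) ⊕ J_1(-3)

The characteristic polynomial is
  det(x·I − A) = x^4 + 12*x^3 + 54*x^2 + 108*x + 81 = (x + 3)^4

Eigenvalues and multiplicities (the geometric multiplicity of λ is n − rank(A − λI), which equals the number of Jordan blocks for λ):
  λ = -3: algebraic multiplicity = 4, geometric multiplicity = 3

Determining the block sizes for each eigenvalue:
  λ = -3: 3 blocks summing to 4 forces exactly one block of size 2 and the rest size 1 → block sizes [2, 1, 1]

Assembling the blocks gives a Jordan form
J =
  [-3,  1,  0,  0]
  [ 0, -3,  0,  0]
  [ 0,  0, -3,  0]
  [ 0,  0,  0, -3]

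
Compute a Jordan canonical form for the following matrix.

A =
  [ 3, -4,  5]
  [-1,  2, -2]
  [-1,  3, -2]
J_3(1)

The characteristic polynomial is
  det(x·I − A) = x^3 - 3*x^2 + 3*x - 1 = (x - 1)^3

Eigenvalues and multiplicities (the geometric multiplicity of λ is n − rank(A − λI), which equals the number of Jordan blocks for λ):
  λ = 1: algebraic multiplicity = 3, geometric multiplicity = 1

Determining the block sizes for each eigenvalue:
  λ = 1: one block (gm = 1), so the single block has size am = 3 → block sizes [3]

Assembling the blocks gives a Jordan form
J =
  [1, 1, 0]
  [0, 1, 1]
  [0, 0, 1]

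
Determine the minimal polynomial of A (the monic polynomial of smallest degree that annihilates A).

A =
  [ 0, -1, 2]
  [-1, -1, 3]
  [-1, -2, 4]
x^3 - 3*x^2 + 3*x - 1

The characteristic polynomial is χ_A(x) = (x - 1)^3, so the eigenvalues are known. The minimal polynomial is
  m_A(x) = Π_λ (x − λ)^{k_λ}
where k_λ is the size of the *largest* Jordan block for λ (equivalently, the smallest k with (A − λI)^k v = 0 for every generalised eigenvector v of λ).

  λ = 1: largest Jordan block has size 3, contributing (x − 1)^3

So m_A(x) = (x - 1)^3 = x^3 - 3*x^2 + 3*x - 1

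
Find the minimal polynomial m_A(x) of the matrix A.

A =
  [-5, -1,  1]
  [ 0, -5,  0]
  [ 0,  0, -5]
x^2 + 10*x + 25

The characteristic polynomial is χ_A(x) = (x + 5)^3, so the eigenvalues are known. The minimal polynomial is
  m_A(x) = Π_λ (x − λ)^{k_λ}
where k_λ is the size of the *largest* Jordan block for λ (equivalently, the smallest k with (A − λI)^k v = 0 for every generalised eigenvector v of λ).

  λ = -5: largest Jordan block has size 2, contributing (x + 5)^2

So m_A(x) = (x + 5)^2 = x^2 + 10*x + 25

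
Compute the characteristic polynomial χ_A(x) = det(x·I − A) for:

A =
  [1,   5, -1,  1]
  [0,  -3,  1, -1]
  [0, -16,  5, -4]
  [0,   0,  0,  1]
x^4 - 4*x^3 + 6*x^2 - 4*x + 1

Expanding det(x·I − A) (e.g. by cofactor expansion or by noting that A is similar to its Jordan form J, which has the same characteristic polynomial as A) gives
  χ_A(x) = x^4 - 4*x^3 + 6*x^2 - 4*x + 1
which factors as (x - 1)^4. The eigenvalues (with algebraic multiplicities) are λ = 1 with multiplicity 4.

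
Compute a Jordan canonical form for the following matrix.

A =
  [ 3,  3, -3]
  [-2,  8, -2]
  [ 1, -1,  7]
J_2(6) ⊕ J_1(6)

The characteristic polynomial is
  det(x·I − A) = x^3 - 18*x^2 + 108*x - 216 = (x - 6)^3

Eigenvalues and multiplicities (the geometric multiplicity of λ is n − rank(A − λI), which equals the number of Jordan blocks for λ):
  λ = 6: algebraic multiplicity = 3, geometric multiplicity = 2

Determining the block sizes for each eigenvalue:
  λ = 6: 2 blocks summing to 3 forces exactly one block of size 2 and the rest size 1 → block sizes [2, 1]

Assembling the blocks gives a Jordan form
J =
  [6, 1, 0]
  [0, 6, 0]
  [0, 0, 6]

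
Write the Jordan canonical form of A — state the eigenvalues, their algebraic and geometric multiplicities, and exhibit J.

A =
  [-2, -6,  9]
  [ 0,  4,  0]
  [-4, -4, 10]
J_2(4) ⊕ J_1(4)

The characteristic polynomial is
  det(x·I − A) = x^3 - 12*x^2 + 48*x - 64 = (x - 4)^3

Eigenvalues and multiplicities (the geometric multiplicity of λ is n − rank(A − λI), which equals the number of Jordan blocks for λ):
  λ = 4: algebraic multiplicity = 3, geometric multiplicity = 2

Determining the block sizes for each eigenvalue:
  λ = 4: 2 blocks summing to 3 forces exactly one block of size 2 and the rest size 1 → block sizes [2, 1]

Assembling the blocks gives a Jordan form
J =
  [4, 1, 0]
  [0, 4, 0]
  [0, 0, 4]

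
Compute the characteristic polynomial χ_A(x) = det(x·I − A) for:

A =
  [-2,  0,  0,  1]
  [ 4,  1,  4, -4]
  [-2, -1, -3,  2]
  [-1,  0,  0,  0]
x^4 + 4*x^3 + 6*x^2 + 4*x + 1

Expanding det(x·I − A) (e.g. by cofactor expansion or by noting that A is similar to its Jordan form J, which has the same characteristic polynomial as A) gives
  χ_A(x) = x^4 + 4*x^3 + 6*x^2 + 4*x + 1
which factors as (x + 1)^4. The eigenvalues (with algebraic multiplicities) are λ = -1 with multiplicity 4.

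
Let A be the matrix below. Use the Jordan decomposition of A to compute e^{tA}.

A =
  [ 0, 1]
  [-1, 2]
e^{tA} =
  [-t*exp(t) + exp(t), t*exp(t)]
  [-t*exp(t), t*exp(t) + exp(t)]

Strategy: write A = P · J · P⁻¹ where J is a Jordan canonical form, so e^{tA} = P · e^{tJ} · P⁻¹, and e^{tJ} can be computed block-by-block.

A has Jordan form
J =
  [1, 1]
  [0, 1]
(up to reordering of blocks).

Per-block formulas:
  For a 2×2 Jordan block J_2(1): exp(t · J_2(1)) = e^(1t)·(I + t·N), where N is the 2×2 nilpotent shift.

After assembling e^{tJ} and conjugating by P, we get:

e^{tA} =
  [-t*exp(t) + exp(t), t*exp(t)]
  [-t*exp(t), t*exp(t) + exp(t)]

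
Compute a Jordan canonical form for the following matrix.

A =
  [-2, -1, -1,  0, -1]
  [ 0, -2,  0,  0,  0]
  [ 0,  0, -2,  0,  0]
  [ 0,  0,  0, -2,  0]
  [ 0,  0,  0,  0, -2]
J_2(-2) ⊕ J_1(-2) ⊕ J_1(-2) ⊕ J_1(-2)

The characteristic polynomial is
  det(x·I − A) = x^5 + 10*x^4 + 40*x^3 + 80*x^2 + 80*x + 32 = (x + 2)^5

Eigenvalues and multiplicities (the geometric multiplicity of λ is n − rank(A − λI), which equals the number of Jordan blocks for λ):
  λ = -2: algebraic multiplicity = 5, geometric multiplicity = 4

Determining the block sizes for each eigenvalue:
  λ = -2: 4 blocks summing to 5 forces exactly one block of size 2 and the rest size 1 → block sizes [2, 1, 1, 1]

Assembling the blocks gives a Jordan form
J =
  [-2,  1,  0,  0,  0]
  [ 0, -2,  0,  0,  0]
  [ 0,  0, -2,  0,  0]
  [ 0,  0,  0, -2,  0]
  [ 0,  0,  0,  0, -2]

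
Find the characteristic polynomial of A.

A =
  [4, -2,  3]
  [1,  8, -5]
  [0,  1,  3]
x^3 - 15*x^2 + 75*x - 125

Expanding det(x·I − A) (e.g. by cofactor expansion or by noting that A is similar to its Jordan form J, which has the same characteristic polynomial as A) gives
  χ_A(x) = x^3 - 15*x^2 + 75*x - 125
which factors as (x - 5)^3. The eigenvalues (with algebraic multiplicities) are λ = 5 with multiplicity 3.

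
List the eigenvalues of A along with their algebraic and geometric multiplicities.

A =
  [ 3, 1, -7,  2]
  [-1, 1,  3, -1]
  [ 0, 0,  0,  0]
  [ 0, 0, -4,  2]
λ = 0: alg = 1, geom = 1; λ = 2: alg = 3, geom = 1

Step 1 — factor the characteristic polynomial to read off the algebraic multiplicities:
  χ_A(x) = x*(x - 2)^3

Step 2 — compute geometric multiplicities via the rank-nullity identity g(λ) = n − rank(A − λI):
  rank(A − (0)·I) = 3, so dim ker(A − (0)·I) = n − 3 = 1
  rank(A − (2)·I) = 3, so dim ker(A − (2)·I) = n − 3 = 1

Summary:
  λ = 0: algebraic multiplicity = 1, geometric multiplicity = 1
  λ = 2: algebraic multiplicity = 3, geometric multiplicity = 1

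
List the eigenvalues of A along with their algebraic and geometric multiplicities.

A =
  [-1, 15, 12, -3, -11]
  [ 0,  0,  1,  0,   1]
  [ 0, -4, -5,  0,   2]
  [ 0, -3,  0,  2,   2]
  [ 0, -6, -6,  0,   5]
λ = -1: alg = 3, geom = 2; λ = 2: alg = 2, geom = 1

Step 1 — factor the characteristic polynomial to read off the algebraic multiplicities:
  χ_A(x) = (x - 2)^2*(x + 1)^3

Step 2 — compute geometric multiplicities via the rank-nullity identity g(λ) = n − rank(A − λI):
  rank(A − (-1)·I) = 3, so dim ker(A − (-1)·I) = n − 3 = 2
  rank(A − (2)·I) = 4, so dim ker(A − (2)·I) = n − 4 = 1

Summary:
  λ = -1: algebraic multiplicity = 3, geometric multiplicity = 2
  λ = 2: algebraic multiplicity = 2, geometric multiplicity = 1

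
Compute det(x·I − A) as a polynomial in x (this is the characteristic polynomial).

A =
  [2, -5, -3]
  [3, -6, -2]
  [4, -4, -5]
x^3 + 9*x^2 + 27*x + 27

Expanding det(x·I − A) (e.g. by cofactor expansion or by noting that A is similar to its Jordan form J, which has the same characteristic polynomial as A) gives
  χ_A(x) = x^3 + 9*x^2 + 27*x + 27
which factors as (x + 3)^3. The eigenvalues (with algebraic multiplicities) are λ = -3 with multiplicity 3.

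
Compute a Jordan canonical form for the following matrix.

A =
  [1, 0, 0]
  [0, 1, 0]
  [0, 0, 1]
J_1(1) ⊕ J_1(1) ⊕ J_1(1)

The characteristic polynomial is
  det(x·I − A) = x^3 - 3*x^2 + 3*x - 1 = (x - 1)^3

Eigenvalues and multiplicities (the geometric multiplicity of λ is n − rank(A − λI), which equals the number of Jordan blocks for λ):
  λ = 1: algebraic multiplicity = 3, geometric multiplicity = 3

Determining the block sizes for each eigenvalue:
  λ = 1: gm = am = 3, so every block has size 1 → block sizes [1, 1, 1]

Assembling the blocks gives a Jordan form
J =
  [1, 0, 0]
  [0, 1, 0]
  [0, 0, 1]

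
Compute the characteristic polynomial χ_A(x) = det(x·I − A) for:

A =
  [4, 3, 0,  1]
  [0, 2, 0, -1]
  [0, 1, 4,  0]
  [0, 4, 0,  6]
x^4 - 16*x^3 + 96*x^2 - 256*x + 256

Expanding det(x·I − A) (e.g. by cofactor expansion or by noting that A is similar to its Jordan form J, which has the same characteristic polynomial as A) gives
  χ_A(x) = x^4 - 16*x^3 + 96*x^2 - 256*x + 256
which factors as (x - 4)^4. The eigenvalues (with algebraic multiplicities) are λ = 4 with multiplicity 4.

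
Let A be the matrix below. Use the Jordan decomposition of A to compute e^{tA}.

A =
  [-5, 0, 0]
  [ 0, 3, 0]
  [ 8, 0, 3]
e^{tA} =
  [exp(-5*t), 0, 0]
  [0, exp(3*t), 0]
  [exp(3*t) - exp(-5*t), 0, exp(3*t)]

Strategy: write A = P · J · P⁻¹ where J is a Jordan canonical form, so e^{tA} = P · e^{tJ} · P⁻¹, and e^{tJ} can be computed block-by-block.

A has Jordan form
J =
  [-5, 0, 0]
  [ 0, 3, 0]
  [ 0, 0, 3]
(up to reordering of blocks).

Per-block formulas:
  For a 1×1 block at λ = 3: exp(t · [3]) = [e^(3t)].
  For a 1×1 block at λ = -5: exp(t · [-5]) = [e^(-5t)].

After assembling e^{tJ} and conjugating by P, we get:

e^{tA} =
  [exp(-5*t), 0, 0]
  [0, exp(3*t), 0]
  [exp(3*t) - exp(-5*t), 0, exp(3*t)]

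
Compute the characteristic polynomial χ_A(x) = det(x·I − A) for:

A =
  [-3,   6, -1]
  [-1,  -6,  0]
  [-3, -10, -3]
x^3 + 12*x^2 + 48*x + 64

Expanding det(x·I − A) (e.g. by cofactor expansion or by noting that A is similar to its Jordan form J, which has the same characteristic polynomial as A) gives
  χ_A(x) = x^3 + 12*x^2 + 48*x + 64
which factors as (x + 4)^3. The eigenvalues (with algebraic multiplicities) are λ = -4 with multiplicity 3.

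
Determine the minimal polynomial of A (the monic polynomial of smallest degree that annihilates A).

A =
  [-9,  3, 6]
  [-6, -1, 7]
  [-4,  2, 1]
x^3 + 9*x^2 + 27*x + 27

The characteristic polynomial is χ_A(x) = (x + 3)^3, so the eigenvalues are known. The minimal polynomial is
  m_A(x) = Π_λ (x − λ)^{k_λ}
where k_λ is the size of the *largest* Jordan block for λ (equivalently, the smallest k with (A − λI)^k v = 0 for every generalised eigenvector v of λ).

  λ = -3: largest Jordan block has size 3, contributing (x + 3)^3

So m_A(x) = (x + 3)^3 = x^3 + 9*x^2 + 27*x + 27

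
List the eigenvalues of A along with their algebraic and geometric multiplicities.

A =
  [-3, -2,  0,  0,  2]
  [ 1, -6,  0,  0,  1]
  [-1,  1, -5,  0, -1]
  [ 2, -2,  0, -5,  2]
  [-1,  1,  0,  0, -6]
λ = -5: alg = 5, geom = 4

Step 1 — factor the characteristic polynomial to read off the algebraic multiplicities:
  χ_A(x) = (x + 5)^5

Step 2 — compute geometric multiplicities via the rank-nullity identity g(λ) = n − rank(A − λI):
  rank(A − (-5)·I) = 1, so dim ker(A − (-5)·I) = n − 1 = 4

Summary:
  λ = -5: algebraic multiplicity = 5, geometric multiplicity = 4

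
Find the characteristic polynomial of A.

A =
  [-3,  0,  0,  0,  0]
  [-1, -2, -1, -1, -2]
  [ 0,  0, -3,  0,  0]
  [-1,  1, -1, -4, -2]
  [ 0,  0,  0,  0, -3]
x^5 + 15*x^4 + 90*x^3 + 270*x^2 + 405*x + 243

Expanding det(x·I − A) (e.g. by cofactor expansion or by noting that A is similar to its Jordan form J, which has the same characteristic polynomial as A) gives
  χ_A(x) = x^5 + 15*x^4 + 90*x^3 + 270*x^2 + 405*x + 243
which factors as (x + 3)^5. The eigenvalues (with algebraic multiplicities) are λ = -3 with multiplicity 5.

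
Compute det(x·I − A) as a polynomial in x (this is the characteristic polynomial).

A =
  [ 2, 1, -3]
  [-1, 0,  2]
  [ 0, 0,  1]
x^3 - 3*x^2 + 3*x - 1

Expanding det(x·I − A) (e.g. by cofactor expansion or by noting that A is similar to its Jordan form J, which has the same characteristic polynomial as A) gives
  χ_A(x) = x^3 - 3*x^2 + 3*x - 1
which factors as (x - 1)^3. The eigenvalues (with algebraic multiplicities) are λ = 1 with multiplicity 3.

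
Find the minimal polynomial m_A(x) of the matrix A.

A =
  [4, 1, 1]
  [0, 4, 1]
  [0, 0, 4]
x^3 - 12*x^2 + 48*x - 64

The characteristic polynomial is χ_A(x) = (x - 4)^3, so the eigenvalues are known. The minimal polynomial is
  m_A(x) = Π_λ (x − λ)^{k_λ}
where k_λ is the size of the *largest* Jordan block for λ (equivalently, the smallest k with (A − λI)^k v = 0 for every generalised eigenvector v of λ).

  λ = 4: largest Jordan block has size 3, contributing (x − 4)^3

So m_A(x) = (x - 4)^3 = x^3 - 12*x^2 + 48*x - 64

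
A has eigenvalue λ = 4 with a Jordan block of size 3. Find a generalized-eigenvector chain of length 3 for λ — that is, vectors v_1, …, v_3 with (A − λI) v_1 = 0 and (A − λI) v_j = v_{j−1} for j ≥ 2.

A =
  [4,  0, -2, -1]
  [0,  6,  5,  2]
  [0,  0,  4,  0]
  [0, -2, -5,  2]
A Jordan chain for λ = 4 of length 3:
v_1 = (2, 0, 0, 0)ᵀ
v_2 = (0, 2, 0, -2)ᵀ
v_3 = (0, 1, 0, 0)ᵀ

Let N = A − (4)·I. We want v_3 with N^3 v_3 = 0 but N^2 v_3 ≠ 0; then v_{j-1} := N · v_j for j = 3, …, 2.

Pick v_3 = (0, 1, 0, 0)ᵀ.
Then v_2 = N · v_3 = (0, 2, 0, -2)ᵀ.
Then v_1 = N · v_2 = (2, 0, 0, 0)ᵀ.

Sanity check: (A − (4)·I) v_1 = (0, 0, 0, 0)ᵀ = 0. ✓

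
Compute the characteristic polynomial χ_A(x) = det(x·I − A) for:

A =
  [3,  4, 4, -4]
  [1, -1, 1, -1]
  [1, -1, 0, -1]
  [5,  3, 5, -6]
x^4 + 4*x^3 + 6*x^2 + 4*x + 1

Expanding det(x·I − A) (e.g. by cofactor expansion or by noting that A is similar to its Jordan form J, which has the same characteristic polynomial as A) gives
  χ_A(x) = x^4 + 4*x^3 + 6*x^2 + 4*x + 1
which factors as (x + 1)^4. The eigenvalues (with algebraic multiplicities) are λ = -1 with multiplicity 4.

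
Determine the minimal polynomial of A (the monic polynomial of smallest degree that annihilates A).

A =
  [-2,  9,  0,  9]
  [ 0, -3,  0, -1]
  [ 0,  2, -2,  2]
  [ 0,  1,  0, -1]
x^2 + 4*x + 4

The characteristic polynomial is χ_A(x) = (x + 2)^4, so the eigenvalues are known. The minimal polynomial is
  m_A(x) = Π_λ (x − λ)^{k_λ}
where k_λ is the size of the *largest* Jordan block for λ (equivalently, the smallest k with (A − λI)^k v = 0 for every generalised eigenvector v of λ).

  λ = -2: largest Jordan block has size 2, contributing (x + 2)^2

So m_A(x) = (x + 2)^2 = x^2 + 4*x + 4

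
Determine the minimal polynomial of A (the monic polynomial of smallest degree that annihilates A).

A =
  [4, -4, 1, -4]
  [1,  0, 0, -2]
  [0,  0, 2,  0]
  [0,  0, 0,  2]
x^3 - 6*x^2 + 12*x - 8

The characteristic polynomial is χ_A(x) = (x - 2)^4, so the eigenvalues are known. The minimal polynomial is
  m_A(x) = Π_λ (x − λ)^{k_λ}
where k_λ is the size of the *largest* Jordan block for λ (equivalently, the smallest k with (A − λI)^k v = 0 for every generalised eigenvector v of λ).

  λ = 2: largest Jordan block has size 3, contributing (x − 2)^3

So m_A(x) = (x - 2)^3 = x^3 - 6*x^2 + 12*x - 8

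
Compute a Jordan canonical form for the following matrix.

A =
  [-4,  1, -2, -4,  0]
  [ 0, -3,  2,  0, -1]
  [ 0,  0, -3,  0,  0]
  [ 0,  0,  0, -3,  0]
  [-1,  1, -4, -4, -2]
J_3(-3) ⊕ J_1(-3) ⊕ J_1(-3)

The characteristic polynomial is
  det(x·I − A) = x^5 + 15*x^4 + 90*x^3 + 270*x^2 + 405*x + 243 = (x + 3)^5

Eigenvalues and multiplicities (the geometric multiplicity of λ is n − rank(A − λI), which equals the number of Jordan blocks for λ):
  λ = -3: algebraic multiplicity = 5, geometric multiplicity = 3

Determining the block sizes for each eigenvalue:
  λ = -3: with am = 5 and gm = 3, the partition is not yet determined (e.g. several partitions of 5 into 3 parts exist). Let N = A − (-3)·I. Computing rank(N^1) = 2, rank(N^2) = 1, rank(N^3) = 0; the number of blocks of size ≥ j is rank(N^{j−1}) − rank(N^j), giving [3, 1, 1]. So we have 1 block(s) of size 3, 2 block(s) of size 1 → block sizes [3, 1, 1]

Assembling the blocks gives a Jordan form
J =
  [-3,  1,  0,  0,  0]
  [ 0, -3,  1,  0,  0]
  [ 0,  0, -3,  0,  0]
  [ 0,  0,  0, -3,  0]
  [ 0,  0,  0,  0, -3]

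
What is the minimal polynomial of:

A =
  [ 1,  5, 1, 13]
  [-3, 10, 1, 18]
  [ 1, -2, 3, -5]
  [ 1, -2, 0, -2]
x^3 - 9*x^2 + 27*x - 27

The characteristic polynomial is χ_A(x) = (x - 3)^4, so the eigenvalues are known. The minimal polynomial is
  m_A(x) = Π_λ (x − λ)^{k_λ}
where k_λ is the size of the *largest* Jordan block for λ (equivalently, the smallest k with (A − λI)^k v = 0 for every generalised eigenvector v of λ).

  λ = 3: largest Jordan block has size 3, contributing (x − 3)^3

So m_A(x) = (x - 3)^3 = x^3 - 9*x^2 + 27*x - 27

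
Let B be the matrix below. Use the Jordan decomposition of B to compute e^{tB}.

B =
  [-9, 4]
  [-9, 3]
e^{tB} =
  [-6*t*exp(-3*t) + exp(-3*t), 4*t*exp(-3*t)]
  [-9*t*exp(-3*t), 6*t*exp(-3*t) + exp(-3*t)]

Strategy: write B = P · J · P⁻¹ where J is a Jordan canonical form, so e^{tB} = P · e^{tJ} · P⁻¹, and e^{tJ} can be computed block-by-block.

B has Jordan form
J =
  [-3,  1]
  [ 0, -3]
(up to reordering of blocks).

Per-block formulas:
  For a 2×2 Jordan block J_2(-3): exp(t · J_2(-3)) = e^(-3t)·(I + t·N), where N is the 2×2 nilpotent shift.

After assembling e^{tJ} and conjugating by P, we get:

e^{tB} =
  [-6*t*exp(-3*t) + exp(-3*t), 4*t*exp(-3*t)]
  [-9*t*exp(-3*t), 6*t*exp(-3*t) + exp(-3*t)]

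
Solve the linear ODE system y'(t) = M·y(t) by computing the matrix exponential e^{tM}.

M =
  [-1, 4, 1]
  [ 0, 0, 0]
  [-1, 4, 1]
e^{tM} =
  [1 - t, 4*t, t]
  [0, 1, 0]
  [-t, 4*t, t + 1]

Strategy: write M = P · J · P⁻¹ where J is a Jordan canonical form, so e^{tM} = P · e^{tJ} · P⁻¹, and e^{tJ} can be computed block-by-block.

M has Jordan form
J =
  [0, 1, 0]
  [0, 0, 0]
  [0, 0, 0]
(up to reordering of blocks).

Per-block formulas:
  For a 2×2 Jordan block J_2(0): exp(t · J_2(0)) = e^(0t)·(I + t·N), where N is the 2×2 nilpotent shift.
  For a 1×1 block at λ = 0: exp(t · [0]) = [e^(0t)].

After assembling e^{tJ} and conjugating by P, we get:

e^{tM} =
  [1 - t, 4*t, t]
  [0, 1, 0]
  [-t, 4*t, t + 1]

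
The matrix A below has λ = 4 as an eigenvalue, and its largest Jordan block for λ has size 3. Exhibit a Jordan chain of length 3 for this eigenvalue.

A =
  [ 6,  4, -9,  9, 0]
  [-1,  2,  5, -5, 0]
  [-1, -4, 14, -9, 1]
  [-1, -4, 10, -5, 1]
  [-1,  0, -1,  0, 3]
A Jordan chain for λ = 4 of length 3:
v_1 = (2, -1, -2, -2, 0)ᵀ
v_2 = (-9, 5, 10, 10, -1)ᵀ
v_3 = (0, 0, 1, 0, 0)ᵀ

Let N = A − (4)·I. We want v_3 with N^3 v_3 = 0 but N^2 v_3 ≠ 0; then v_{j-1} := N · v_j for j = 3, …, 2.

Pick v_3 = (0, 0, 1, 0, 0)ᵀ.
Then v_2 = N · v_3 = (-9, 5, 10, 10, -1)ᵀ.
Then v_1 = N · v_2 = (2, -1, -2, -2, 0)ᵀ.

Sanity check: (A − (4)·I) v_1 = (0, 0, 0, 0, 0)ᵀ = 0. ✓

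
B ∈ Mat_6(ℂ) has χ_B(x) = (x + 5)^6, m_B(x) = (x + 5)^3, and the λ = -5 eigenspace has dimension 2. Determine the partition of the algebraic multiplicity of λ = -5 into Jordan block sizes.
Block sizes for λ = -5: [3, 3]

Step 1 — from the characteristic polynomial, algebraic multiplicity of λ = -5 is 6. From dim ker(B − (-5)·I) = 2, there are exactly 2 Jordan blocks for λ = -5.
Step 2 — from the minimal polynomial, the factor (x + 5)^3 tells us the largest block for λ = -5 has size 3.
Step 3 — with total size 6, 2 blocks, and largest block 3, the block sizes (in nonincreasing order) are [3, 3].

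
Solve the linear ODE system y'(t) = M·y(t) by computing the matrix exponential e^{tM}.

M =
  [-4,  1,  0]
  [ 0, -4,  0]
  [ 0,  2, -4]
e^{tM} =
  [exp(-4*t), t*exp(-4*t), 0]
  [0, exp(-4*t), 0]
  [0, 2*t*exp(-4*t), exp(-4*t)]

Strategy: write M = P · J · P⁻¹ where J is a Jordan canonical form, so e^{tM} = P · e^{tJ} · P⁻¹, and e^{tJ} can be computed block-by-block.

M has Jordan form
J =
  [-4,  1,  0]
  [ 0, -4,  0]
  [ 0,  0, -4]
(up to reordering of blocks).

Per-block formulas:
  For a 2×2 Jordan block J_2(-4): exp(t · J_2(-4)) = e^(-4t)·(I + t·N), where N is the 2×2 nilpotent shift.
  For a 1×1 block at λ = -4: exp(t · [-4]) = [e^(-4t)].

After assembling e^{tJ} and conjugating by P, we get:

e^{tM} =
  [exp(-4*t), t*exp(-4*t), 0]
  [0, exp(-4*t), 0]
  [0, 2*t*exp(-4*t), exp(-4*t)]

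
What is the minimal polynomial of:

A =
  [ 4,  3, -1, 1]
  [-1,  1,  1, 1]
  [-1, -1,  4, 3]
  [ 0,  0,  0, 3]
x^3 - 9*x^2 + 27*x - 27

The characteristic polynomial is χ_A(x) = (x - 3)^4, so the eigenvalues are known. The minimal polynomial is
  m_A(x) = Π_λ (x − λ)^{k_λ}
where k_λ is the size of the *largest* Jordan block for λ (equivalently, the smallest k with (A − λI)^k v = 0 for every generalised eigenvector v of λ).

  λ = 3: largest Jordan block has size 3, contributing (x − 3)^3

So m_A(x) = (x - 3)^3 = x^3 - 9*x^2 + 27*x - 27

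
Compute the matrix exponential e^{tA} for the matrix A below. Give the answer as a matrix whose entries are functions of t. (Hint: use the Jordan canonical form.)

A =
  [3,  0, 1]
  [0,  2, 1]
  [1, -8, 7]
e^{tA} =
  [t^2*exp(4*t) - t*exp(4*t) + exp(4*t), -4*t^2*exp(4*t), t^2*exp(4*t) + t*exp(4*t)]
  [t^2*exp(4*t)/2, -2*t^2*exp(4*t) - 2*t*exp(4*t) + exp(4*t), t^2*exp(4*t)/2 + t*exp(4*t)]
  [t^2*exp(4*t) + t*exp(4*t), -4*t^2*exp(4*t) - 8*t*exp(4*t), t^2*exp(4*t) + 3*t*exp(4*t) + exp(4*t)]

Strategy: write A = P · J · P⁻¹ where J is a Jordan canonical form, so e^{tA} = P · e^{tJ} · P⁻¹, and e^{tJ} can be computed block-by-block.

A has Jordan form
J =
  [4, 1, 0]
  [0, 4, 1]
  [0, 0, 4]
(up to reordering of blocks).

Per-block formulas:
  For a 3×3 Jordan block J_3(4): exp(t · J_3(4)) = e^(4t)·(I + t·N + (t^2/2)·N^2), where N is the 3×3 nilpotent shift.

After assembling e^{tJ} and conjugating by P, we get:

e^{tA} =
  [t^2*exp(4*t) - t*exp(4*t) + exp(4*t), -4*t^2*exp(4*t), t^2*exp(4*t) + t*exp(4*t)]
  [t^2*exp(4*t)/2, -2*t^2*exp(4*t) - 2*t*exp(4*t) + exp(4*t), t^2*exp(4*t)/2 + t*exp(4*t)]
  [t^2*exp(4*t) + t*exp(4*t), -4*t^2*exp(4*t) - 8*t*exp(4*t), t^2*exp(4*t) + 3*t*exp(4*t) + exp(4*t)]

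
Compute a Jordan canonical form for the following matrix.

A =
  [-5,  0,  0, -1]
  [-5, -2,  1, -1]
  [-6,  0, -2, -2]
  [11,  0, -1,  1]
J_3(-2) ⊕ J_1(-2)

The characteristic polynomial is
  det(x·I − A) = x^4 + 8*x^3 + 24*x^2 + 32*x + 16 = (x + 2)^4

Eigenvalues and multiplicities (the geometric multiplicity of λ is n − rank(A − λI), which equals the number of Jordan blocks for λ):
  λ = -2: algebraic multiplicity = 4, geometric multiplicity = 2

Determining the block sizes for each eigenvalue:
  λ = -2: with am = 4 and gm = 2, the partition is not yet determined (e.g. several partitions of 4 into 2 parts exist). Let N = A − (-2)·I. Computing rank(N^1) = 2, rank(N^2) = 1, rank(N^3) = 0; the number of blocks of size ≥ j is rank(N^{j−1}) − rank(N^j), giving [2, 1, 1]. So we have 1 block(s) of size 3, 1 block(s) of size 1 → block sizes [3, 1]

Assembling the blocks gives a Jordan form
J =
  [-2,  1,  0,  0]
  [ 0, -2,  1,  0]
  [ 0,  0, -2,  0]
  [ 0,  0,  0, -2]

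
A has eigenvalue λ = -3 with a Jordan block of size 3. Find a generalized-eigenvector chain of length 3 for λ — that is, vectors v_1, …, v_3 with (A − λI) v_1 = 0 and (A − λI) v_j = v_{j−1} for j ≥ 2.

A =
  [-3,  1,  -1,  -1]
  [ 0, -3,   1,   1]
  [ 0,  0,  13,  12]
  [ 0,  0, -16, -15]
A Jordan chain for λ = -3 of length 3:
v_1 = (-1, 0, 0, 0)ᵀ
v_2 = (1, -1, 0, 0)ᵀ
v_3 = (0, 0, 3, -4)ᵀ

Let N = A − (-3)·I. We want v_3 with N^3 v_3 = 0 but N^2 v_3 ≠ 0; then v_{j-1} := N · v_j for j = 3, …, 2.

Pick v_3 = (0, 0, 3, -4)ᵀ.
Then v_2 = N · v_3 = (1, -1, 0, 0)ᵀ.
Then v_1 = N · v_2 = (-1, 0, 0, 0)ᵀ.

Sanity check: (A − (-3)·I) v_1 = (0, 0, 0, 0)ᵀ = 0. ✓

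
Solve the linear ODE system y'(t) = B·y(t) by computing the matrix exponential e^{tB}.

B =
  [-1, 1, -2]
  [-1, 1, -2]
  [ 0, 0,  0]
e^{tB} =
  [1 - t, t, -2*t]
  [-t, t + 1, -2*t]
  [0, 0, 1]

Strategy: write B = P · J · P⁻¹ where J is a Jordan canonical form, so e^{tB} = P · e^{tJ} · P⁻¹, and e^{tJ} can be computed block-by-block.

B has Jordan form
J =
  [0, 1, 0]
  [0, 0, 0]
  [0, 0, 0]
(up to reordering of blocks).

Per-block formulas:
  For a 2×2 Jordan block J_2(0): exp(t · J_2(0)) = e^(0t)·(I + t·N), where N is the 2×2 nilpotent shift.
  For a 1×1 block at λ = 0: exp(t · [0]) = [e^(0t)].

After assembling e^{tJ} and conjugating by P, we get:

e^{tB} =
  [1 - t, t, -2*t]
  [-t, t + 1, -2*t]
  [0, 0, 1]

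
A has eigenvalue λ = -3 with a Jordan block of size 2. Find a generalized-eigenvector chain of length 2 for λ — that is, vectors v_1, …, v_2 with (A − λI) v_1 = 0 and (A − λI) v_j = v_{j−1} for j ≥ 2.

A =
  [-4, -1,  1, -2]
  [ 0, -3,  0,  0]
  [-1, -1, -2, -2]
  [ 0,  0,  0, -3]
A Jordan chain for λ = -3 of length 2:
v_1 = (-1, 0, -1, 0)ᵀ
v_2 = (1, 0, 0, 0)ᵀ

Let N = A − (-3)·I. We want v_2 with N^2 v_2 = 0 but N^1 v_2 ≠ 0; then v_{j-1} := N · v_j for j = 2, …, 2.

Pick v_2 = (1, 0, 0, 0)ᵀ.
Then v_1 = N · v_2 = (-1, 0, -1, 0)ᵀ.

Sanity check: (A − (-3)·I) v_1 = (0, 0, 0, 0)ᵀ = 0. ✓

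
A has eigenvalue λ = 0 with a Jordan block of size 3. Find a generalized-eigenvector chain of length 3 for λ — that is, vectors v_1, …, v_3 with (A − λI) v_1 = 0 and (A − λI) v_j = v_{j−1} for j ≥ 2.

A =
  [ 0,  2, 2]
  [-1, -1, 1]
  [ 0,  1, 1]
A Jordan chain for λ = 0 of length 3:
v_1 = (-2, 1, -1)ᵀ
v_2 = (0, -1, 0)ᵀ
v_3 = (1, 0, 0)ᵀ

Let N = A − (0)·I. We want v_3 with N^3 v_3 = 0 but N^2 v_3 ≠ 0; then v_{j-1} := N · v_j for j = 3, …, 2.

Pick v_3 = (1, 0, 0)ᵀ.
Then v_2 = N · v_3 = (0, -1, 0)ᵀ.
Then v_1 = N · v_2 = (-2, 1, -1)ᵀ.

Sanity check: (A − (0)·I) v_1 = (0, 0, 0)ᵀ = 0. ✓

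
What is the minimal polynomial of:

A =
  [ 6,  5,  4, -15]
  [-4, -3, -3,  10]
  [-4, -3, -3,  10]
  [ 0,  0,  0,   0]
x^3

The characteristic polynomial is χ_A(x) = x^4, so the eigenvalues are known. The minimal polynomial is
  m_A(x) = Π_λ (x − λ)^{k_λ}
where k_λ is the size of the *largest* Jordan block for λ (equivalently, the smallest k with (A − λI)^k v = 0 for every generalised eigenvector v of λ).

  λ = 0: largest Jordan block has size 3, contributing (x − 0)^3

So m_A(x) = x^3 = x^3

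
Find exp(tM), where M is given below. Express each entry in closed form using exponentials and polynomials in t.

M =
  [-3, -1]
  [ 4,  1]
e^{tM} =
  [-2*t*exp(-t) + exp(-t), -t*exp(-t)]
  [4*t*exp(-t), 2*t*exp(-t) + exp(-t)]

Strategy: write M = P · J · P⁻¹ where J is a Jordan canonical form, so e^{tM} = P · e^{tJ} · P⁻¹, and e^{tJ} can be computed block-by-block.

M has Jordan form
J =
  [-1,  1]
  [ 0, -1]
(up to reordering of blocks).

Per-block formulas:
  For a 2×2 Jordan block J_2(-1): exp(t · J_2(-1)) = e^(-1t)·(I + t·N), where N is the 2×2 nilpotent shift.

After assembling e^{tJ} and conjugating by P, we get:

e^{tM} =
  [-2*t*exp(-t) + exp(-t), -t*exp(-t)]
  [4*t*exp(-t), 2*t*exp(-t) + exp(-t)]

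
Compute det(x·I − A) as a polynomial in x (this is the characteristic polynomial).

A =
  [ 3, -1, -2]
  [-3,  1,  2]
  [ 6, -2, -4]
x^3

Expanding det(x·I − A) (e.g. by cofactor expansion or by noting that A is similar to its Jordan form J, which has the same characteristic polynomial as A) gives
  χ_A(x) = x^3
which factors as x^3. The eigenvalues (with algebraic multiplicities) are λ = 0 with multiplicity 3.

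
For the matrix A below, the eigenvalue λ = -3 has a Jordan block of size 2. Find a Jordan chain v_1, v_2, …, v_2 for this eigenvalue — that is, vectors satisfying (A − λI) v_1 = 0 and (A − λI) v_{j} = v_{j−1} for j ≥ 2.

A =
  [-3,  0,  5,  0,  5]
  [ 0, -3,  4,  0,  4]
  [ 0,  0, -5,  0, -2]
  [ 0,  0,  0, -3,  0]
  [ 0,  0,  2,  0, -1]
A Jordan chain for λ = -3 of length 2:
v_1 = (5, 4, -2, 0, 2)ᵀ
v_2 = (0, 0, 1, 0, 0)ᵀ

Let N = A − (-3)·I. We want v_2 with N^2 v_2 = 0 but N^1 v_2 ≠ 0; then v_{j-1} := N · v_j for j = 2, …, 2.

Pick v_2 = (0, 0, 1, 0, 0)ᵀ.
Then v_1 = N · v_2 = (5, 4, -2, 0, 2)ᵀ.

Sanity check: (A − (-3)·I) v_1 = (0, 0, 0, 0, 0)ᵀ = 0. ✓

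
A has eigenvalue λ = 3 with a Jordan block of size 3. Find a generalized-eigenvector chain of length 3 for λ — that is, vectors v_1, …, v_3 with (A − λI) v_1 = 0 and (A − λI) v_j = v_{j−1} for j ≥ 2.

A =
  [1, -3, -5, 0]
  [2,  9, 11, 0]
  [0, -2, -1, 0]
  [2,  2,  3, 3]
A Jordan chain for λ = 3 of length 3:
v_1 = (-2, 8, -4, 0)ᵀ
v_2 = (-2, 2, 0, 2)ᵀ
v_3 = (1, 0, 0, 0)ᵀ

Let N = A − (3)·I. We want v_3 with N^3 v_3 = 0 but N^2 v_3 ≠ 0; then v_{j-1} := N · v_j for j = 3, …, 2.

Pick v_3 = (1, 0, 0, 0)ᵀ.
Then v_2 = N · v_3 = (-2, 2, 0, 2)ᵀ.
Then v_1 = N · v_2 = (-2, 8, -4, 0)ᵀ.

Sanity check: (A − (3)·I) v_1 = (0, 0, 0, 0)ᵀ = 0. ✓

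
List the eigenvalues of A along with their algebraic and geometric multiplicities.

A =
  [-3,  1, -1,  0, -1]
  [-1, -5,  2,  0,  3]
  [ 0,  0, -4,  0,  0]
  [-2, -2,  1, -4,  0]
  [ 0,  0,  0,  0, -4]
λ = -4: alg = 5, geom = 3

Step 1 — factor the characteristic polynomial to read off the algebraic multiplicities:
  χ_A(x) = (x + 4)^5

Step 2 — compute geometric multiplicities via the rank-nullity identity g(λ) = n − rank(A − λI):
  rank(A − (-4)·I) = 2, so dim ker(A − (-4)·I) = n − 2 = 3

Summary:
  λ = -4: algebraic multiplicity = 5, geometric multiplicity = 3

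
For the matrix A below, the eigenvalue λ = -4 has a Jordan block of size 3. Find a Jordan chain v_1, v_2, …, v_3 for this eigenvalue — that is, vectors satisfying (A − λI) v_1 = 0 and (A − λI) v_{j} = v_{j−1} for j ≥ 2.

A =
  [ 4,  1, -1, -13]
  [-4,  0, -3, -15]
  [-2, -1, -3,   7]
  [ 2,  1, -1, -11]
A Jordan chain for λ = -4 of length 3:
v_1 = (1, 4, -1, 1)ᵀ
v_2 = (-1, -3, 1, -1)ᵀ
v_3 = (0, 0, 1, 0)ᵀ

Let N = A − (-4)·I. We want v_3 with N^3 v_3 = 0 but N^2 v_3 ≠ 0; then v_{j-1} := N · v_j for j = 3, …, 2.

Pick v_3 = (0, 0, 1, 0)ᵀ.
Then v_2 = N · v_3 = (-1, -3, 1, -1)ᵀ.
Then v_1 = N · v_2 = (1, 4, -1, 1)ᵀ.

Sanity check: (A − (-4)·I) v_1 = (0, 0, 0, 0)ᵀ = 0. ✓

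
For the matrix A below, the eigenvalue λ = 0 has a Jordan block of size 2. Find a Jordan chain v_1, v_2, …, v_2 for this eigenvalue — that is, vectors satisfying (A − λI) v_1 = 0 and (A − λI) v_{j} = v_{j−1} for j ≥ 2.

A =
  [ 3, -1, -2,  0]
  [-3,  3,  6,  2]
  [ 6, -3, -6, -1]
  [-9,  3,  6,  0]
A Jordan chain for λ = 0 of length 2:
v_1 = (3, -3, 6, -9)ᵀ
v_2 = (1, 0, 0, 0)ᵀ

Let N = A − (0)·I. We want v_2 with N^2 v_2 = 0 but N^1 v_2 ≠ 0; then v_{j-1} := N · v_j for j = 2, …, 2.

Pick v_2 = (1, 0, 0, 0)ᵀ.
Then v_1 = N · v_2 = (3, -3, 6, -9)ᵀ.

Sanity check: (A − (0)·I) v_1 = (0, 0, 0, 0)ᵀ = 0. ✓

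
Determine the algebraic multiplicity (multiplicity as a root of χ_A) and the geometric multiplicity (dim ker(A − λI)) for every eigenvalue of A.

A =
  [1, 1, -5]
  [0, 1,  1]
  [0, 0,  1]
λ = 1: alg = 3, geom = 1

Step 1 — factor the characteristic polynomial to read off the algebraic multiplicities:
  χ_A(x) = (x - 1)^3

Step 2 — compute geometric multiplicities via the rank-nullity identity g(λ) = n − rank(A − λI):
  rank(A − (1)·I) = 2, so dim ker(A − (1)·I) = n − 2 = 1

Summary:
  λ = 1: algebraic multiplicity = 3, geometric multiplicity = 1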